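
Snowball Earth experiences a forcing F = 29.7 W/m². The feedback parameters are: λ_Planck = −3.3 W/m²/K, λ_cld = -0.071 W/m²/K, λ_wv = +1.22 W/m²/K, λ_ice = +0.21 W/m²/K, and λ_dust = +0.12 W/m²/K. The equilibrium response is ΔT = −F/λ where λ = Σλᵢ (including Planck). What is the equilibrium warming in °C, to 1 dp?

Net feedback parameter λ = (−3.3) + (-0.071) + (+1.22) + (+0.21) + (+0.12) = -1.821 W/m²/K.
ΔT = −F/λ = −29.7/(-1.821) = 16.3 °C.

16.3 °C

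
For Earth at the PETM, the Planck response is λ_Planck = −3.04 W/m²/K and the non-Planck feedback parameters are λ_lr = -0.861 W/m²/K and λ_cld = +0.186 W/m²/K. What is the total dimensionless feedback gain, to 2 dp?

-0.22

Convert to gains: g_lr = -0.861/3.04 = -0.2832; g_cld = 0.186/3.04 = 0.06118.
Total gain g = -0.22202.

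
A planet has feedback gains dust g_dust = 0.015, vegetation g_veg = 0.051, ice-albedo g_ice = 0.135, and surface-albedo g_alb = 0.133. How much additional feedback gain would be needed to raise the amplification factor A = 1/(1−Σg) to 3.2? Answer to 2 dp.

Current total gain = 0.334.
Target gain for A = 3.2: g* = 1 − 1/3.2 = 0.6875.
Additional gain needed = 0.6875 − 0.334 = 0.35.

0.35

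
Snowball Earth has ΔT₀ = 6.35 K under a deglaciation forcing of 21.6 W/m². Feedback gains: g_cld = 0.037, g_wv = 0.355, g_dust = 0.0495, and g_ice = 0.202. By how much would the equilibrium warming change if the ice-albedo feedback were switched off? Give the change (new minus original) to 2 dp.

Original: g = 0.6435, ΔT = 6.35/(1−0.6435) = 17.8121 K.
Without ice-albedo: g' = 0.4415, ΔT' = 6.35/(1−0.4415) = 11.3697 K.
Change = 11.3697 − 17.8121 = -6.44 K.

-6.44 K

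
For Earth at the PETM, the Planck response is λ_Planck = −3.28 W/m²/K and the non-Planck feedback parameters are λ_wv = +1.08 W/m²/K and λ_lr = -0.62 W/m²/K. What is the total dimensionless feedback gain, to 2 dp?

0.14

Convert to gains: g_wv = 1.08/3.28 = 0.3293; g_lr = -0.62/3.28 = -0.189.
Total gain g = 0.1403.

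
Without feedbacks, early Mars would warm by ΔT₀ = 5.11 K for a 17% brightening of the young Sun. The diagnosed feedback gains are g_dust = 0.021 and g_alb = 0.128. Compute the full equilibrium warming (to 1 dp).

6.0 K

Total gain g = 0.021 + 0.128 = 0.149.
Amplification A = 1/(1 − 0.149) = 1.175.
ΔT = 5.11 × 1.175 = 6.0 K.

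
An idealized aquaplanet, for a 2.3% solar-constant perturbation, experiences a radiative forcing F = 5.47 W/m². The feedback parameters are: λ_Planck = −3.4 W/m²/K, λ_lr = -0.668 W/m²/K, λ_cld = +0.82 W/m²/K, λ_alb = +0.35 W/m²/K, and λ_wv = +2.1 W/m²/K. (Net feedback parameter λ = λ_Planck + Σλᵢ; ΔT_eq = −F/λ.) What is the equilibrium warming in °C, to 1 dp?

6.9 °C

Net feedback parameter λ = (−3.4) + (-0.668) + (+0.82) + (+0.35) + (+2.1) = -0.798 W/m²/K.
ΔT = −F/λ = −5.47/(-0.798) = 6.9 °C.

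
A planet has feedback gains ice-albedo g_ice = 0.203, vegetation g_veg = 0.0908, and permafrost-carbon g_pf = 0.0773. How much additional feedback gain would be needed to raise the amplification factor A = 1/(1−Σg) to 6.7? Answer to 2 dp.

0.48

Current total gain = 0.3711.
Target gain for A = 6.7: g* = 1 − 1/6.7 = 0.8507.
Additional gain needed = 0.8507 − 0.3711 = 0.48.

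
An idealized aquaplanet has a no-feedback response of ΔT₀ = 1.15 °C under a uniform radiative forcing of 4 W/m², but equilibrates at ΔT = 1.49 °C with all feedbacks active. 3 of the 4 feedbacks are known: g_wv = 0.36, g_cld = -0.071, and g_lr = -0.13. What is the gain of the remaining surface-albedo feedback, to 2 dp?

0.07

Amplification A = ΔT/ΔT₀ = 1.49/1.15 = 1.296.
Total gain g = 1 − 1/A = 1 − 1/1.296 = 0.2284.
Known gains sum to 0.36 − 0.071 − 0.13 = 0.159.
g_alb = 0.2284 − 0.159 = 0.07.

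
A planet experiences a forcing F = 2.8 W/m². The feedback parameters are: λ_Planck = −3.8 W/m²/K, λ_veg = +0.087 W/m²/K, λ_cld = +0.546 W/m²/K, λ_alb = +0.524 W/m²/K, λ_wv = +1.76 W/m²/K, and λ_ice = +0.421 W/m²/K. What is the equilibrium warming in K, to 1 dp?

6.1 K

Net feedback parameter λ = (−3.8) + (+0.087) + (+0.546) + (+0.524) + (+1.76) + (+0.421) = -0.462 W/m²/K.
ΔT = −F/λ = −2.8/(-0.462) = 6.1 K.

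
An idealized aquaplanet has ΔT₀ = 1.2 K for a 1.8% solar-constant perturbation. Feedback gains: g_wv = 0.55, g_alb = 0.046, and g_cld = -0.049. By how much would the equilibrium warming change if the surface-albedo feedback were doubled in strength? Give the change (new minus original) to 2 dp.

Original: g = 0.547, ΔT = 1.2/(1−0.547) = 2.6490 K.
With doubled surface-albedo: g' = 0.593, ΔT' = 1.2/(1−0.593) = 2.9484 K.
Change = 2.9484 − 2.6490 = 0.30 K.

0.30 K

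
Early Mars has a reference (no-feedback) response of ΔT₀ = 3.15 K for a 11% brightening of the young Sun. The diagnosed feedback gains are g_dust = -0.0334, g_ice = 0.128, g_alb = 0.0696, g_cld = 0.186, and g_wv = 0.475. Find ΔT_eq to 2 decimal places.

18.02 K

Total gain g = -0.0334 + 0.128 + 0.0696 + 0.186 + 0.475 = 0.8252.
Amplification A = 1/(1 − 0.8252) = 5.721.
ΔT = 3.15 × 5.721 = 18.02 K.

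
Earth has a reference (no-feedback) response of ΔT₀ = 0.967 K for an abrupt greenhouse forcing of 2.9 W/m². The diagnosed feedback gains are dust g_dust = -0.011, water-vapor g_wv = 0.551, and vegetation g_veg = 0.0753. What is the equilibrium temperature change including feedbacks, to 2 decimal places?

Total gain g = -0.011 + 0.551 + 0.0753 = 0.6153.
Amplification A = 1/(1 − 0.6153) = 2.599.
ΔT = 0.967 × 2.599 = 2.51 K.

2.51 K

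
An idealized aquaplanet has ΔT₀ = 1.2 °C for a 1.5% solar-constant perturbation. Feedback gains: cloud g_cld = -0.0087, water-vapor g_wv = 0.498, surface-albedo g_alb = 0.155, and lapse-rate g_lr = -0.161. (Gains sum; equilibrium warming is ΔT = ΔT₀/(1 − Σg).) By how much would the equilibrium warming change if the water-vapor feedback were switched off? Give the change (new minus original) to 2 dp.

-1.14 °C

Original: g = 0.4833, ΔT = 1.2/(1−0.4833) = 2.3224 °C.
Without water-vapor: g' = -0.0147, ΔT' = 1.2/(1+0.0147) = 1.1826 °C.
Change = 1.1826 − 2.3224 = -1.14 °C.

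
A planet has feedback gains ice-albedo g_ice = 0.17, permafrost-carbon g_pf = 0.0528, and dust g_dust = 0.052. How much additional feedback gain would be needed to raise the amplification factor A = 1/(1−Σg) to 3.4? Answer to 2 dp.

Current total gain = 0.2748.
Target gain for A = 3.4: g* = 1 − 1/3.4 = 0.7059.
Additional gain needed = 0.7059 − 0.2748 = 0.43.

0.43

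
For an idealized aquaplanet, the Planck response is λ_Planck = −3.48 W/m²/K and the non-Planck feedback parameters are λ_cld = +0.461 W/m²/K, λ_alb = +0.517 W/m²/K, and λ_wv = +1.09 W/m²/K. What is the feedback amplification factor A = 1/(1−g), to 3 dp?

2.465

Convert to gains: g_cld = 0.461/3.48 = 0.1325; g_alb = 0.517/3.48 = 0.1486; g_wv = 1.09/3.48 = 0.3132.
Total gain g = 0.5943.
A = 1/(1 − 0.5943) = 2.465.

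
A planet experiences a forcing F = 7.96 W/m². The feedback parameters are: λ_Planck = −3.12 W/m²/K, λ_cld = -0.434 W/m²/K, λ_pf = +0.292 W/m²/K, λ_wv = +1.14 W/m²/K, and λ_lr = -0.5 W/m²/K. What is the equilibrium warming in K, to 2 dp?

Net feedback parameter λ = (−3.12) + (-0.434) + (+0.292) + (+1.14) + (-0.5) = -2.622 W/m²/K.
ΔT = −F/λ = −7.96/(-2.622) = 3.04 K.

3.04 K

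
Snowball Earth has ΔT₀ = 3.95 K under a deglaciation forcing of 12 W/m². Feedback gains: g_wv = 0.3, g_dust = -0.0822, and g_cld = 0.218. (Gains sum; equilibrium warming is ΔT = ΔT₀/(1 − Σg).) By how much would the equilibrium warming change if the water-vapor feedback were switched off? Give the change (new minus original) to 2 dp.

Original: g = 0.4358, ΔT = 3.95/(1−0.4358) = 7.0011 K.
Without water-vapor: g' = 0.1358, ΔT' = 3.95/(1−0.1358) = 4.5707 K.
Change = 4.5707 − 7.0011 = -2.43 K.

-2.43 K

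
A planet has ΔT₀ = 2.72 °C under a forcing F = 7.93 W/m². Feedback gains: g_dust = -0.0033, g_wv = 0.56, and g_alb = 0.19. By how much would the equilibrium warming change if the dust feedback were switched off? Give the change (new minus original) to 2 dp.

0.14 °C

Original: g = 0.7467, ΔT = 2.72/(1−0.7467) = 10.7383 °C.
Without dust: g' = 0.75, ΔT' = 2.72/(1−0.75) = 10.8800 °C.
Change = 10.8800 − 10.7383 = 0.14 °C.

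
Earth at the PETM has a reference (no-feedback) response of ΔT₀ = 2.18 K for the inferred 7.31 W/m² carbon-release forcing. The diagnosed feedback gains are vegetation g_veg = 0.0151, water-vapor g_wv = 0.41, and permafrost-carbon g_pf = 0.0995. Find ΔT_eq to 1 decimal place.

4.6 K

Total gain g = 0.0151 + 0.41 + 0.0995 = 0.5246.
Amplification A = 1/(1 − 0.5246) = 2.103.
ΔT = 2.18 × 2.103 = 4.6 K.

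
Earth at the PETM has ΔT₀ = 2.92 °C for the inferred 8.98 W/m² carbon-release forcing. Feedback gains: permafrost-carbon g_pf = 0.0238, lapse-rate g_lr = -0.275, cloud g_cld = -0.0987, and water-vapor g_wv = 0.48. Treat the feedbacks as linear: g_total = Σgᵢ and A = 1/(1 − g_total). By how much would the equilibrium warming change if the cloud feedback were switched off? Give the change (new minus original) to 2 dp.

0.43 °C

Original: g = 0.1301, ΔT = 2.92/(1−0.1301) = 3.3567 °C.
Without cloud: g' = 0.2288, ΔT' = 2.92/(1−0.2288) = 3.7863 °C.
Change = 3.7863 − 3.3567 = 0.43 °C.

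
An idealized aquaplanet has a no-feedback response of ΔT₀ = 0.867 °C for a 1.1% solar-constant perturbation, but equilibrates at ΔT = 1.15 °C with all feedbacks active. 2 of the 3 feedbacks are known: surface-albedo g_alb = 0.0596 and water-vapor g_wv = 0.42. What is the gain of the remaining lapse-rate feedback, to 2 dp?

Amplification A = ΔT/ΔT₀ = 1.15/0.867 = 1.326.
Total gain g = 1 − 1/A = 1 − 1/1.326 = 0.2459.
Known gains sum to 0.0596 + 0.42 = 0.4796.
g_lr = 0.2459 − 0.4796 = -0.23.

-0.23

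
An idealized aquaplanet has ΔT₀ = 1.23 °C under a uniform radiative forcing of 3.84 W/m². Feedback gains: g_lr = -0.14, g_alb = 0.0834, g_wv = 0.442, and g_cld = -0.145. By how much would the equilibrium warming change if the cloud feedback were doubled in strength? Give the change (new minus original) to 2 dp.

Original: g = 0.2404, ΔT = 1.23/(1−0.2404) = 1.6193 °C.
With doubled cloud: g' = 0.0954, ΔT' = 1.23/(1−0.0954) = 1.3597 °C.
Change = 1.3597 − 1.6193 = -0.26 °C.

-0.26 °C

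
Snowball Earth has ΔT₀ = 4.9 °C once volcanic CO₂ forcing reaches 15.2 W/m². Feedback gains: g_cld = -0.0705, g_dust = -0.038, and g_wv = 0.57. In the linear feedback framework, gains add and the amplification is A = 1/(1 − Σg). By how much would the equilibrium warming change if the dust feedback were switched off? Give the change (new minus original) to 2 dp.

Original: g = 0.4615, ΔT = 4.9/(1−0.4615) = 9.0994 °C.
Without dust: g' = 0.4995, ΔT' = 4.9/(1−0.4995) = 9.7902 °C.
Change = 9.7902 − 9.0994 = 0.69 °C.

0.69 °C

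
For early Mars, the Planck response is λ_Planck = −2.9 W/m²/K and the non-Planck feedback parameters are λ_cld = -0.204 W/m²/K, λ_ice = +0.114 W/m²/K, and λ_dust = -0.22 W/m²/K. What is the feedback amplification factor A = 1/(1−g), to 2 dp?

0.90

Convert to gains: g_cld = -0.204/2.9 = -0.07034; g_ice = 0.114/2.9 = 0.03931; g_dust = -0.22/2.9 = -0.07586.
Total gain g = -0.10689.
A = 1/(1 + 0.10689) = 0.90.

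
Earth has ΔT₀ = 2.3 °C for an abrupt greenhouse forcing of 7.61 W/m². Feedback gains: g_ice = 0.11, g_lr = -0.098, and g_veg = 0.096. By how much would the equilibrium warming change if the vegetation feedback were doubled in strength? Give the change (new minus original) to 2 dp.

0.31 °C

Original: g = 0.108, ΔT = 2.3/(1−0.108) = 2.5785 °C.
With doubled vegetation: g' = 0.204, ΔT' = 2.3/(1−0.204) = 2.8894 °C.
Change = 2.8894 − 2.5785 = 0.31 °C.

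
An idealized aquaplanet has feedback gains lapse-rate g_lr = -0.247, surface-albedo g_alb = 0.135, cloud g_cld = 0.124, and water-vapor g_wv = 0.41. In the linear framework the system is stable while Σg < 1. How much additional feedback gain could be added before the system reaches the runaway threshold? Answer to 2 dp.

Current total gain = -0.247 + 0.135 + 0.124 + 0.41 = 0.422.
Margin to runaway = 1 − 0.422 = 0.58.

0.58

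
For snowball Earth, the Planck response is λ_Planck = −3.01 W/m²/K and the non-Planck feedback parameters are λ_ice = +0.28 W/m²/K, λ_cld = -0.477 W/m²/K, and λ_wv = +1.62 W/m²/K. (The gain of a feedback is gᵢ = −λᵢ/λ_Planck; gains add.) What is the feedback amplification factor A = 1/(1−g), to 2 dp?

1.90

Convert to gains: g_ice = 0.28/3.01 = 0.09302; g_cld = -0.477/3.01 = -0.1585; g_wv = 1.62/3.01 = 0.5382.
Total gain g = 0.47272.
A = 1/(1 − 0.47272) = 1.90.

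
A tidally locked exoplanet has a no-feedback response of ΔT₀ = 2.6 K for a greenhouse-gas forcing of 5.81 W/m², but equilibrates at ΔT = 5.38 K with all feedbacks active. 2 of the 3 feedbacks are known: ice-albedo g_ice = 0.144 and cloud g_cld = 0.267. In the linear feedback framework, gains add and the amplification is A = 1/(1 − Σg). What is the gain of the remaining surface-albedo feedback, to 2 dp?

0.11

Amplification A = ΔT/ΔT₀ = 5.38/2.6 = 2.069.
Total gain g = 1 − 1/A = 1 − 1/2.069 = 0.5167.
Known gains sum to 0.144 + 0.267 = 0.411.
g_alb = 0.5167 − 0.411 = 0.11.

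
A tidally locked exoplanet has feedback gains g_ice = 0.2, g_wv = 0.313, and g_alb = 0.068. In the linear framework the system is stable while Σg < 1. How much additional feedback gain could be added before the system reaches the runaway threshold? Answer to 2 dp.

0.42

Current total gain = 0.2 + 0.313 + 0.068 = 0.581.
Margin to runaway = 1 − 0.581 = 0.42.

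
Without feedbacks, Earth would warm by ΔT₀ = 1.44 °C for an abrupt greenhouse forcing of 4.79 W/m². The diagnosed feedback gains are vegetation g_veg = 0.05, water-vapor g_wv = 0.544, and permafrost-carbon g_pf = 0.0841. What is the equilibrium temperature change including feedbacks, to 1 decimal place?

4.5 °C

Total gain g = 0.05 + 0.544 + 0.0841 = 0.6781.
Amplification A = 1/(1 − 0.6781) = 3.107.
ΔT = 1.44 × 3.107 = 4.5 °C.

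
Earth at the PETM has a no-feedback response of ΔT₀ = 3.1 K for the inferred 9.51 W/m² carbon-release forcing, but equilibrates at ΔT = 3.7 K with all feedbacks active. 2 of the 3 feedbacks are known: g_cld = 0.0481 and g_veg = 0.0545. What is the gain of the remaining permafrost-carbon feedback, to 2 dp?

0.06

Amplification A = ΔT/ΔT₀ = 3.7/3.1 = 1.194.
Total gain g = 1 − 1/A = 1 − 1/1.194 = 0.1625.
Known gains sum to 0.0481 + 0.0545 = 0.1026.
g_pf = 0.1625 − 0.1026 = 0.06.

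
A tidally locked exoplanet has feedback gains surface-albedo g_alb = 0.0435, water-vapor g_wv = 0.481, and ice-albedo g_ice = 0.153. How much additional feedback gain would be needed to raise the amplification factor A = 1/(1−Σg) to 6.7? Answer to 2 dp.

Current total gain = 0.6775.
Target gain for A = 6.7: g* = 1 − 1/6.7 = 0.8507.
Additional gain needed = 0.8507 − 0.6775 = 0.17.

0.17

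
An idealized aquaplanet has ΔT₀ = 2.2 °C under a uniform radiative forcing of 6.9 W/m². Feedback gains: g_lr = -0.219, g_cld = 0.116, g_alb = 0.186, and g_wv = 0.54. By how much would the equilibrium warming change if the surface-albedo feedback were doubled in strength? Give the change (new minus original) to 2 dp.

5.68 °C

Original: g = 0.623, ΔT = 2.2/(1−0.623) = 5.8355 °C.
With doubled surface-albedo: g' = 0.809, ΔT' = 2.2/(1−0.809) = 11.5183 °C.
Change = 11.5183 − 5.8355 = 5.68 °C.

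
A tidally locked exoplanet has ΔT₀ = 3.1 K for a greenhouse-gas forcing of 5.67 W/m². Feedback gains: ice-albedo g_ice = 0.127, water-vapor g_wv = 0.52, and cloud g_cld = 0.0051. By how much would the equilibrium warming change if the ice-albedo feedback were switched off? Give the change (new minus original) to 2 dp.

-2.38 K

Original: g = 0.6521, ΔT = 3.1/(1−0.6521) = 8.9106 K.
Without ice-albedo: g' = 0.5251, ΔT' = 3.1/(1−0.5251) = 6.5277 K.
Change = 6.5277 − 8.9106 = -2.38 K.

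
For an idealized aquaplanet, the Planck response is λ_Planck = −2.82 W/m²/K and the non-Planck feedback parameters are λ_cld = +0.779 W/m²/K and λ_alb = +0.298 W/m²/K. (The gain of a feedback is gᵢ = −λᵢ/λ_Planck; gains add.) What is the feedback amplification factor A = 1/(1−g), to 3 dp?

1.618

Convert to gains: g_cld = 0.779/2.82 = 0.2762; g_alb = 0.298/2.82 = 0.1057.
Total gain g = 0.3819.
A = 1/(1 − 0.3819) = 1.618.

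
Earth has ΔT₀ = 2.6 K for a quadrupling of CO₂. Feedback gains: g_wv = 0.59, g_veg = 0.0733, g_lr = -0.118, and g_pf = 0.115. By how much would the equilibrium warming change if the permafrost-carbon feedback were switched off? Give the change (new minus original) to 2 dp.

-1.94 K

Original: g = 0.6603, ΔT = 2.6/(1−0.6603) = 7.6538 K.
Without permafrost-carbon: g' = 0.5453, ΔT' = 2.6/(1−0.5453) = 5.7181 K.
Change = 5.7181 − 7.6538 = -1.94 K.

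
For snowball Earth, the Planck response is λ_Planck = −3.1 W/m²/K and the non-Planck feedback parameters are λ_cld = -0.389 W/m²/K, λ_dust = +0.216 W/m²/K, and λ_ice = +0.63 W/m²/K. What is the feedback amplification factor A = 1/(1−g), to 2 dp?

1.17

Convert to gains: g_cld = -0.389/3.1 = -0.1255; g_dust = 0.216/3.1 = 0.06968; g_ice = 0.63/3.1 = 0.2032.
Total gain g = 0.14738.
A = 1/(1 − 0.14738) = 1.17.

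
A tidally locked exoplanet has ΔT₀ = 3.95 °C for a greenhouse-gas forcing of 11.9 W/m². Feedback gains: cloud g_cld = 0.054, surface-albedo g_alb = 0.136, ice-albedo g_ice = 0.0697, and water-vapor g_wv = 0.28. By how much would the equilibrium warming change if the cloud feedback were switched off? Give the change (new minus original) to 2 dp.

-0.90 °C

Original: g = 0.5397, ΔT = 3.95/(1−0.5397) = 8.5814 °C.
Without cloud: g' = 0.4857, ΔT' = 3.95/(1−0.4857) = 7.6803 °C.
Change = 7.6803 − 8.5814 = -0.90 °C.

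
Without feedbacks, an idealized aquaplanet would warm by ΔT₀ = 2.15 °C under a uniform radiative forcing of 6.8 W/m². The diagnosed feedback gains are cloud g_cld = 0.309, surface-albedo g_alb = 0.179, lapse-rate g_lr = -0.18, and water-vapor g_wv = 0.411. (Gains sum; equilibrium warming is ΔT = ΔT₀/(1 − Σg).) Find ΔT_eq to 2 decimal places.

7.65 °C

Total gain g = 0.309 + 0.179 − 0.18 + 0.411 = 0.719.
Amplification A = 1/(1 − 0.719) = 3.559.
ΔT = 2.15 × 3.559 = 7.65 °C.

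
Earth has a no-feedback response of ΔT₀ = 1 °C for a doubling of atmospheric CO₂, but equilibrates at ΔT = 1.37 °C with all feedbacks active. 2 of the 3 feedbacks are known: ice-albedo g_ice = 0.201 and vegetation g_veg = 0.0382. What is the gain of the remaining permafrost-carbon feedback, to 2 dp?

0.03

Amplification A = ΔT/ΔT₀ = 1.37/1 = 1.37.
Total gain g = 1 − 1/A = 1 − 1/1.37 = 0.2701.
Known gains sum to 0.201 + 0.0382 = 0.2392.
g_pf = 0.2701 − 0.2392 = 0.03.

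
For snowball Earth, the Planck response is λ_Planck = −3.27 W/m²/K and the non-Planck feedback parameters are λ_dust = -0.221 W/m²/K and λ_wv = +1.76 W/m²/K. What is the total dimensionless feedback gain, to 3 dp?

0.471

Convert to gains: g_dust = -0.221/3.27 = -0.06758; g_wv = 1.76/3.27 = 0.5382.
Total gain g = 0.47062.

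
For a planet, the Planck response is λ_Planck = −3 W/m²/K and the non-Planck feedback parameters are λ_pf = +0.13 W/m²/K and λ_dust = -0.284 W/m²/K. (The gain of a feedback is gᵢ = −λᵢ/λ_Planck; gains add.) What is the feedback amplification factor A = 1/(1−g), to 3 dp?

0.951

Convert to gains: g_pf = 0.13/3 = 0.04333; g_dust = -0.284/3 = -0.09467.
Total gain g = -0.05134.
A = 1/(1 + 0.05134) = 0.951.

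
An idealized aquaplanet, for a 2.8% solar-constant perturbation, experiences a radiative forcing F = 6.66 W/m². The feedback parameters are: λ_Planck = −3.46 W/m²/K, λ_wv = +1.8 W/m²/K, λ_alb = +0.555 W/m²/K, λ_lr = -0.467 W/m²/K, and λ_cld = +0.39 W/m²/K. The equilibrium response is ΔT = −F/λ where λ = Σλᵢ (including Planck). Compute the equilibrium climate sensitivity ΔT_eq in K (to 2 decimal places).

Net feedback parameter λ = (−3.46) + (+1.8) + (+0.555) + (-0.467) + (+0.39) = -1.182 W/m²/K.
ΔT = −F/λ = −6.66/(-1.182) = 5.63 K.

5.63 K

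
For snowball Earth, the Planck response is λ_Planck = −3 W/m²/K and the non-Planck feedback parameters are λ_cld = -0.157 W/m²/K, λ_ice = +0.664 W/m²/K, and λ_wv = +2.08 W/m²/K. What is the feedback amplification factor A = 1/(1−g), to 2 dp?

7.26

Convert to gains: g_cld = -0.157/3 = -0.05233; g_ice = 0.664/3 = 0.2213; g_wv = 2.08/3 = 0.6933.
Total gain g = 0.86227.
A = 1/(1 − 0.86227) = 7.26.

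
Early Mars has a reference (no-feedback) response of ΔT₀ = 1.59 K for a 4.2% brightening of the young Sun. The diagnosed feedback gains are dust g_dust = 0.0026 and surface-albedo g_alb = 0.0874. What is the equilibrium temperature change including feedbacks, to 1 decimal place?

1.7 K

Total gain g = 0.0026 + 0.0874 = 0.09.
Amplification A = 1/(1 − 0.09) = 1.099.
ΔT = 1.59 × 1.099 = 1.7 K.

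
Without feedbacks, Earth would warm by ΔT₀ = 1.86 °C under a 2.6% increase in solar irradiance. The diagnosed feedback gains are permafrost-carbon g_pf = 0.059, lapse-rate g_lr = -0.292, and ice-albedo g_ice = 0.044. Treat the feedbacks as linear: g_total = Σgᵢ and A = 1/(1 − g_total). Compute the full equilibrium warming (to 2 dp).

1.56 °C

Total gain g = 0.059 − 0.292 + 0.044 = -0.189.
Amplification A = 1/(1 + 0.189) = 0.841.
ΔT = 1.86 × 0.841 = 1.56 °C.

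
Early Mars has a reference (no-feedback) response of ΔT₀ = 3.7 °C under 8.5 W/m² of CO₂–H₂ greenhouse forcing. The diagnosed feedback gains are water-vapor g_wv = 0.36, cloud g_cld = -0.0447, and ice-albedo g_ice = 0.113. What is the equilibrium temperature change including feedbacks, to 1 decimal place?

Total gain g = 0.36 − 0.0447 + 0.113 = 0.4283.
Amplification A = 1/(1 − 0.4283) = 1.749.
ΔT = 3.7 × 1.749 = 6.5 °C.

6.5 °C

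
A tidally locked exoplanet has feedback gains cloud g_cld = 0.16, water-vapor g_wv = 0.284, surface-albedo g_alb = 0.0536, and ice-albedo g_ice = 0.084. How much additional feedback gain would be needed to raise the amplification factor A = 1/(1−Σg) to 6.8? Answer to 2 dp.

Current total gain = 0.5816.
Target gain for A = 6.8: g* = 1 − 1/6.8 = 0.8529.
Additional gain needed = 0.8529 − 0.5816 = 0.27.

0.27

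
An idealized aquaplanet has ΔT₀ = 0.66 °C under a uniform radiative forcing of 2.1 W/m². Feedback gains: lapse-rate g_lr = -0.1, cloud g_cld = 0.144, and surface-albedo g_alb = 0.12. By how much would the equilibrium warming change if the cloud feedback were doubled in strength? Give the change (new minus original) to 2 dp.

Original: g = 0.164, ΔT = 0.66/(1−0.164) = 0.7895 °C.
With doubled cloud: g' = 0.308, ΔT' = 0.66/(1−0.308) = 0.9538 °C.
Change = 0.9538 − 0.7895 = 0.16 °C.

0.16 °C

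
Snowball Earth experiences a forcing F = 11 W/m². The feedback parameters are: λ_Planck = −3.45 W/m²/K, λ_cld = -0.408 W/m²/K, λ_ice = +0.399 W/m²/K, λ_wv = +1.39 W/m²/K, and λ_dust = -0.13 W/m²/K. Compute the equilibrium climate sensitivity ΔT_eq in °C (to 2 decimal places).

5.00 °C

Net feedback parameter λ = (−3.45) + (-0.408) + (+0.399) + (+1.39) + (-0.13) = -2.199 W/m²/K.
ΔT = −F/λ = −11/(-2.199) = 5.00 °C.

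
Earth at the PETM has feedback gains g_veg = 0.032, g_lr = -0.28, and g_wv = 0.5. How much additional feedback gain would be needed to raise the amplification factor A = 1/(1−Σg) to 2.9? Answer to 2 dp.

Current total gain = 0.252.
Target gain for A = 2.9: g* = 1 − 1/2.9 = 0.6552.
Additional gain needed = 0.6552 − 0.252 = 0.40.

0.40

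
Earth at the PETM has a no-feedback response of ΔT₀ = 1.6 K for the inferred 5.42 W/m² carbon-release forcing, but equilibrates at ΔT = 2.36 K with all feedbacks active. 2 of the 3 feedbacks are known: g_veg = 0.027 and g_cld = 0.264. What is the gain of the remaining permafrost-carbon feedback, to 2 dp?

0.03

Amplification A = ΔT/ΔT₀ = 2.36/1.6 = 1.475.
Total gain g = 1 − 1/A = 1 − 1/1.475 = 0.322.
Known gains sum to 0.027 + 0.264 = 0.291.
g_pf = 0.322 − 0.291 = 0.03.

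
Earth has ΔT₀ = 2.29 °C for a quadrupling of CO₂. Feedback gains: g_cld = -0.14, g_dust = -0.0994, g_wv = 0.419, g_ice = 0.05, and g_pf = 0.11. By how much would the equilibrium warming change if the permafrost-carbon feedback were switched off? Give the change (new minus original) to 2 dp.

Original: g = 0.3396, ΔT = 2.29/(1−0.3396) = 3.4676 °C.
Without permafrost-carbon: g' = 0.2296, ΔT' = 2.29/(1−0.2296) = 2.9725 °C.
Change = 2.9725 − 3.4676 = -0.50 °C.

-0.50 °C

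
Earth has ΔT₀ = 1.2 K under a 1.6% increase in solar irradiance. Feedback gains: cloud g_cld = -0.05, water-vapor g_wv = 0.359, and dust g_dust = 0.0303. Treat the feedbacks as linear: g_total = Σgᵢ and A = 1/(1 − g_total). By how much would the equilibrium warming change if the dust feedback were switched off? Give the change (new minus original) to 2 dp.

-0.08 K

Original: g = 0.3393, ΔT = 1.2/(1−0.3393) = 1.8163 K.
Without dust: g' = 0.309, ΔT' = 1.2/(1−0.309) = 1.7366 K.
Change = 1.7366 − 1.8163 = -0.08 K.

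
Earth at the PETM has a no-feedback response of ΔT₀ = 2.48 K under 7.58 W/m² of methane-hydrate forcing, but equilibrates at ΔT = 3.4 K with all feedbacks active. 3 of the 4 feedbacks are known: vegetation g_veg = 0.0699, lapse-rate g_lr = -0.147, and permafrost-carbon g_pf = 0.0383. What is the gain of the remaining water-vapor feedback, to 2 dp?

Amplification A = ΔT/ΔT₀ = 3.4/2.48 = 1.371.
Total gain g = 1 − 1/A = 1 − 1/1.371 = 0.2706.
Known gains sum to 0.0699 − 0.147 + 0.0383 = -0.0388.
g_wv = 0.2706 + 0.0388 = 0.31.

0.31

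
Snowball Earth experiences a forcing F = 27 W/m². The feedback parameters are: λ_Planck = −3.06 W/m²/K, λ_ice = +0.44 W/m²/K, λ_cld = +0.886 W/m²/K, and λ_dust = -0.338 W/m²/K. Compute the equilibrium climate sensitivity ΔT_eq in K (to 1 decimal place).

13.0 K

Net feedback parameter λ = (−3.06) + (+0.44) + (+0.886) + (-0.338) = -2.072 W/m²/K.
ΔT = −F/λ = −27/(-2.072) = 13.0 K.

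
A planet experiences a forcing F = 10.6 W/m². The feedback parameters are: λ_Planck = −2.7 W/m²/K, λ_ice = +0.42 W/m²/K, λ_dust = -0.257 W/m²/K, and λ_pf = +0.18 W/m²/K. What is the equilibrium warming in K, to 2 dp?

Net feedback parameter λ = (−2.7) + (+0.42) + (-0.257) + (+0.18) = -2.357 W/m²/K.
ΔT = −F/λ = −10.6/(-2.357) = 4.50 K.

4.50 K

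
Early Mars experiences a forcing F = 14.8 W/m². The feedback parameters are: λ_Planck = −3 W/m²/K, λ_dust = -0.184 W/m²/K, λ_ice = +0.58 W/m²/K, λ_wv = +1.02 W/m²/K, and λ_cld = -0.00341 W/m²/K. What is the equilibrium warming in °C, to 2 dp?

Net feedback parameter λ = (−3) + (-0.184) + (+0.58) + (+1.02) + (-0.00341) = -1.58741 W/m²/K.
ΔT = −F/λ = −14.8/(-1.58741) = 9.32 °C.

9.32 °C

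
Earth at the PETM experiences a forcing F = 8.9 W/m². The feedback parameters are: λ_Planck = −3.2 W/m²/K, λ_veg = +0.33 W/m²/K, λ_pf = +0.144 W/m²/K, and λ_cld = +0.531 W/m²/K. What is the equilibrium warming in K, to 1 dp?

4.1 K

Net feedback parameter λ = (−3.2) + (+0.33) + (+0.144) + (+0.531) = -2.195 W/m²/K.
ΔT = −F/λ = −8.9/(-2.195) = 4.1 K.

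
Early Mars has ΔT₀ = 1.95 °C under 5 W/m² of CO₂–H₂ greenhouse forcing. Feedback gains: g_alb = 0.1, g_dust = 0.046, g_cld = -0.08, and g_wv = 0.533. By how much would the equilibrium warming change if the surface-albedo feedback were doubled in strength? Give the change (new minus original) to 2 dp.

1.62 °C

Original: g = 0.599, ΔT = 1.95/(1−0.599) = 4.8628 °C.
With doubled surface-albedo: g' = 0.699, ΔT' = 1.95/(1−0.699) = 6.4784 °C.
Change = 6.4784 − 4.8628 = 1.62 °C.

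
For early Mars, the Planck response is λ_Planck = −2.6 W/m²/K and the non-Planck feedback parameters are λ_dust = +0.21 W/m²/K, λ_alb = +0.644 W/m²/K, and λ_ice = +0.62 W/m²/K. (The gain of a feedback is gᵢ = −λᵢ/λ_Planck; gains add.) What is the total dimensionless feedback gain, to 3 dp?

Convert to gains: g_dust = 0.21/2.6 = 0.08077; g_alb = 0.644/2.6 = 0.2477; g_ice = 0.62/2.6 = 0.2385.
Total gain g = 0.56697.

0.567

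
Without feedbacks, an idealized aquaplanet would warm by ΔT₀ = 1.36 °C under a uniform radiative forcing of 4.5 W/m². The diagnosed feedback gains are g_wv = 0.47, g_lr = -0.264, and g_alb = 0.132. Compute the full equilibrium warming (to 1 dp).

2.1 °C

Total gain g = 0.47 − 0.264 + 0.132 = 0.338.
Amplification A = 1/(1 − 0.338) = 1.511.
ΔT = 1.36 × 1.511 = 2.1 °C.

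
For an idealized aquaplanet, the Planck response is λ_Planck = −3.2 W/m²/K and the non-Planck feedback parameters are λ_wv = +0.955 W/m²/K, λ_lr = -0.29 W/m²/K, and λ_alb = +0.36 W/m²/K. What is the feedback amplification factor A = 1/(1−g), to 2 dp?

1.47

Convert to gains: g_wv = 0.955/3.2 = 0.2984; g_lr = -0.29/3.2 = -0.09062; g_alb = 0.36/3.2 = 0.1125.
Total gain g = 0.32028.
A = 1/(1 − 0.32028) = 1.47.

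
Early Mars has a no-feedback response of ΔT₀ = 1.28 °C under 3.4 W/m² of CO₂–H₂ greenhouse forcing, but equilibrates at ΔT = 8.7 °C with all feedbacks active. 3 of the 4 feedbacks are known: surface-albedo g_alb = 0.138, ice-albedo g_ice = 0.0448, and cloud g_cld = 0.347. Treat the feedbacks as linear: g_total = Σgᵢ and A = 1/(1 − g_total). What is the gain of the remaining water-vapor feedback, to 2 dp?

0.32

Amplification A = ΔT/ΔT₀ = 8.7/1.28 = 6.797.
Total gain g = 1 − 1/A = 1 − 1/6.797 = 0.8529.
Known gains sum to 0.138 + 0.0448 + 0.347 = 0.5298.
g_wv = 0.8529 − 0.5298 = 0.32.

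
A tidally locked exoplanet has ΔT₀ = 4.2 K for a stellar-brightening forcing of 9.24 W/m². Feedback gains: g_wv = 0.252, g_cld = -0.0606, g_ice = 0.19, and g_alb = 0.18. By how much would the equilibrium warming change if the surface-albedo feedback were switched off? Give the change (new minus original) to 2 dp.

-2.79 K

Original: g = 0.5614, ΔT = 4.2/(1−0.5614) = 9.5759 K.
Without surface-albedo: g' = 0.3814, ΔT' = 4.2/(1−0.3814) = 6.7895 K.
Change = 6.7895 − 9.5759 = -2.79 K.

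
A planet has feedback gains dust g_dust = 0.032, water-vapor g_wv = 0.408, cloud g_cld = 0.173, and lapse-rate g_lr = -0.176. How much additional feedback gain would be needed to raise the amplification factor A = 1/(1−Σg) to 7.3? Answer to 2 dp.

0.43

Current total gain = 0.437.
Target gain for A = 7.3: g* = 1 − 1/7.3 = 0.863.
Additional gain needed = 0.863 − 0.437 = 0.43.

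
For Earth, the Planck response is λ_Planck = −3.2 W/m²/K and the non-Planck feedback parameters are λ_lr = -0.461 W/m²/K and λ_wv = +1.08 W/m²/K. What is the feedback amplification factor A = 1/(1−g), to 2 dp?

1.24

Convert to gains: g_lr = -0.461/3.2 = -0.1441; g_wv = 1.08/3.2 = 0.3375.
Total gain g = 0.1934.
A = 1/(1 − 0.1934) = 1.24.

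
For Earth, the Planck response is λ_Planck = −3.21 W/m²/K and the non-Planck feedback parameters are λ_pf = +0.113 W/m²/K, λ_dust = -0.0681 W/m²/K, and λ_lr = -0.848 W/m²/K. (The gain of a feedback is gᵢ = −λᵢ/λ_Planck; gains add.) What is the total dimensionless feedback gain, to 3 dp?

Convert to gains: g_pf = 0.113/3.21 = 0.0352; g_dust = -0.0681/3.21 = -0.02121; g_lr = -0.848/3.21 = -0.2642.
Total gain g = -0.25021.

-0.250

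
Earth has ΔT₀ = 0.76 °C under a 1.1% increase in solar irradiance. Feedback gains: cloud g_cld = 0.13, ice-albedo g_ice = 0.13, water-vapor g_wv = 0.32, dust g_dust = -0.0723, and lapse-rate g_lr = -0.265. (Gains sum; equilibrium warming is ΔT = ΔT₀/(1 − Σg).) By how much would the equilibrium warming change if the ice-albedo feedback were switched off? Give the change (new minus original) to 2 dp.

Original: g = 0.2427, ΔT = 0.76/(1−0.2427) = 1.0036 °C.
Without ice-albedo: g' = 0.1127, ΔT' = 0.76/(1−0.1127) = 0.8565 °C.
Change = 0.8565 − 1.0036 = -0.15 °C.

-0.15 °C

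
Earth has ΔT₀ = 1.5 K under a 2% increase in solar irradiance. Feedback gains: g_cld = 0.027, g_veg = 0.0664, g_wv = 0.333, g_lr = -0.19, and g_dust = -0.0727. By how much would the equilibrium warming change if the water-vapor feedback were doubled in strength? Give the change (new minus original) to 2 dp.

Original: g = 0.1637, ΔT = 1.5/(1−0.1637) = 1.7936 K.
With doubled water-vapor: g' = 0.4967, ΔT' = 1.5/(1−0.4967) = 2.9803 K.
Change = 2.9803 − 1.7936 = 1.19 K.

1.19 K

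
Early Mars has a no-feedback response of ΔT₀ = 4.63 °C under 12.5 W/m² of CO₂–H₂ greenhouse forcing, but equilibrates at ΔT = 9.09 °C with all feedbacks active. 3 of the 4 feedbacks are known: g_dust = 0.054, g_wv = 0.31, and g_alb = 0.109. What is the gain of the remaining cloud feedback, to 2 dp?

0.02

Amplification A = ΔT/ΔT₀ = 9.09/4.63 = 1.963.
Total gain g = 1 − 1/A = 1 − 1/1.963 = 0.4906.
Known gains sum to 0.054 + 0.31 + 0.109 = 0.473.
g_cld = 0.4906 − 0.473 = 0.02.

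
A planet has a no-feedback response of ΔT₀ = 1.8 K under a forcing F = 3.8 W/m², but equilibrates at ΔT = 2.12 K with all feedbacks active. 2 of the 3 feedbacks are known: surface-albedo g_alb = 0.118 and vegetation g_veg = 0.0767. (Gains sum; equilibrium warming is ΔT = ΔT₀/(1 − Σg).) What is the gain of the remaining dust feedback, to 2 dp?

Amplification A = ΔT/ΔT₀ = 2.12/1.8 = 1.178.
Total gain g = 1 − 1/A = 1 − 1/1.178 = 0.1511.
Known gains sum to 0.118 + 0.0767 = 0.1947.
g_dust = 0.1511 − 0.1947 = -0.04.

-0.04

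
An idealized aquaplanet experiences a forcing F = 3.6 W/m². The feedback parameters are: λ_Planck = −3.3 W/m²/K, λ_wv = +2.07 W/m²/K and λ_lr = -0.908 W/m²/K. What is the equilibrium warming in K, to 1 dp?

Net feedback parameter λ = (−3.3) + (+2.07) + (-0.908) = -2.138 W/m²/K.
ΔT = −F/λ = −3.6/(-2.138) = 1.7 K.

1.7 K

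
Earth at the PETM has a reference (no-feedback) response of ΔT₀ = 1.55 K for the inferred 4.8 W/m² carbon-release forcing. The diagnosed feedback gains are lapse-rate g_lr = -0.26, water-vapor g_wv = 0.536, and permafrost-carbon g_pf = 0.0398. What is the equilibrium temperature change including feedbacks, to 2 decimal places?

Total gain g = -0.26 + 0.536 + 0.0398 = 0.3158.
Amplification A = 1/(1 − 0.3158) = 1.462.
ΔT = 1.55 × 1.462 = 2.27 K.

2.27 K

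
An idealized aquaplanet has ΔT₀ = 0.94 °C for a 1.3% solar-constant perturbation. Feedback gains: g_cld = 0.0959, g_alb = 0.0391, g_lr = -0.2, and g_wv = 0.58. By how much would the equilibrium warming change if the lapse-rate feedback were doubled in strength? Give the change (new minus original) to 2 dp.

Original: g = 0.515, ΔT = 0.94/(1−0.515) = 1.9381 °C.
With doubled lapse-rate: g' = 0.315, ΔT' = 0.94/(1−0.315) = 1.3723 °C.
Change = 1.3723 − 1.9381 = -0.57 °C.

-0.57 °C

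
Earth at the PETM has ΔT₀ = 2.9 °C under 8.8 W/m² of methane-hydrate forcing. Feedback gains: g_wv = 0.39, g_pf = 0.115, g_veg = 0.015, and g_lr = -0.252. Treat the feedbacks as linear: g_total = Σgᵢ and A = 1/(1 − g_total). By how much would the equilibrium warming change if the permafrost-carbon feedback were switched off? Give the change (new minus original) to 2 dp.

-0.54 °C

Original: g = 0.268, ΔT = 2.9/(1−0.268) = 3.9617 °C.
Without permafrost-carbon: g' = 0.153, ΔT' = 2.9/(1−0.153) = 3.4238 °C.
Change = 3.4238 − 3.9617 = -0.54 °C.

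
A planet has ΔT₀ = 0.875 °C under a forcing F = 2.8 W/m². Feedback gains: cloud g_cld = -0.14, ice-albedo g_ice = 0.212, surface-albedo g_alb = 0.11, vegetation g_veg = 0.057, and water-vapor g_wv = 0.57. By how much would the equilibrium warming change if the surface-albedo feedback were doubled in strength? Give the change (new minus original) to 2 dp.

Original: g = 0.809, ΔT = 0.875/(1−0.809) = 4.5812 °C.
With doubled surface-albedo: g' = 0.919, ΔT' = 0.875/(1−0.919) = 10.8025 °C.
Change = 10.8025 − 4.5812 = 6.22 °C.

6.22 °C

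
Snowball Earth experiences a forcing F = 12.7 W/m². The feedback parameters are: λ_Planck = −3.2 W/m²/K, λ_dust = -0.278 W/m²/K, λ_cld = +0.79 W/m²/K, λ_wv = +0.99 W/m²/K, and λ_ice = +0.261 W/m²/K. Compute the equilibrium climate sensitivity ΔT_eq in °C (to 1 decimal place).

8.8 °C

Net feedback parameter λ = (−3.2) + (-0.278) + (+0.79) + (+0.99) + (+0.261) = -1.437 W/m²/K.
ΔT = −F/λ = −12.7/(-1.437) = 8.8 °C.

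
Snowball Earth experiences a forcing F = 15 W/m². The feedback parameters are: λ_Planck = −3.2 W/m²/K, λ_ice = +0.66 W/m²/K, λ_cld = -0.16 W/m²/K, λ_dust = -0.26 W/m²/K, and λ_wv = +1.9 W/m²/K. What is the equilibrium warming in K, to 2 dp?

Net feedback parameter λ = (−3.2) + (+0.66) + (-0.16) + (-0.26) + (+1.9) = -1.06 W/m²/K.
ΔT = −F/λ = −15/(-1.06) = 14.15 K.

14.15 K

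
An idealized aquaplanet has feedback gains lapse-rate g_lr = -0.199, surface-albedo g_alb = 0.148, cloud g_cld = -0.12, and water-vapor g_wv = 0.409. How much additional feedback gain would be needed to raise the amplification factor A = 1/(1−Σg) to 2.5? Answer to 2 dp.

0.36

Current total gain = 0.238.
Target gain for A = 2.5: g* = 1 − 1/2.5 = 0.6.
Additional gain needed = 0.6 − 0.238 = 0.36.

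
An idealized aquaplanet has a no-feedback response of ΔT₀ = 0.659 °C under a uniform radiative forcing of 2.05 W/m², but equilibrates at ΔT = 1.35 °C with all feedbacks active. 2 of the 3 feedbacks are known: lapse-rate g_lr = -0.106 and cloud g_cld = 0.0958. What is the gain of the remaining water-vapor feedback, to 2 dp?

0.52

Amplification A = ΔT/ΔT₀ = 1.35/0.659 = 2.049.
Total gain g = 1 − 1/A = 1 − 1/2.049 = 0.512.
Known gains sum to -0.106 + 0.0958 = -0.0102.
g_wv = 0.512 + 0.0102 = 0.52.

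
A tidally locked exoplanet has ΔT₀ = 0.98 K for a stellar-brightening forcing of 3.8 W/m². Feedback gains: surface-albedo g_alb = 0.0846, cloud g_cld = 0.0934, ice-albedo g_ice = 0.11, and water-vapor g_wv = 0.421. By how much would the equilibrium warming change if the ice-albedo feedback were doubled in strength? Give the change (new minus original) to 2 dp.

Original: g = 0.709, ΔT = 0.98/(1−0.709) = 3.3677 K.
With doubled ice-albedo: g' = 0.819, ΔT' = 0.98/(1−0.819) = 5.4144 K.
Change = 5.4144 − 3.3677 = 2.05 K.

2.05 K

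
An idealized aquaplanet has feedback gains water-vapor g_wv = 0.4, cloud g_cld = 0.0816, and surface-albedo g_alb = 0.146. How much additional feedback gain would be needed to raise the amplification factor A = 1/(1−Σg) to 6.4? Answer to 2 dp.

0.22

Current total gain = 0.6276.
Target gain for A = 6.4: g* = 1 − 1/6.4 = 0.8438.
Additional gain needed = 0.8438 − 0.6276 = 0.22.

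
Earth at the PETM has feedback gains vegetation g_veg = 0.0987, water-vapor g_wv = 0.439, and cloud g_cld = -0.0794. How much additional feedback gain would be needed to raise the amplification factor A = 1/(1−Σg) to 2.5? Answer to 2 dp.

Current total gain = 0.4583.
Target gain for A = 2.5: g* = 1 − 1/2.5 = 0.6.
Additional gain needed = 0.6 − 0.4583 = 0.14.

0.14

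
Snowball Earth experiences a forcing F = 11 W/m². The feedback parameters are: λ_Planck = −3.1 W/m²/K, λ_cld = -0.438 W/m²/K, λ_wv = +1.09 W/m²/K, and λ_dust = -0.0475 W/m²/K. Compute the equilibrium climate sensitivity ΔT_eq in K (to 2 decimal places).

Net feedback parameter λ = (−3.1) + (-0.438) + (+1.09) + (-0.0475) = -2.4955 W/m²/K.
ΔT = −F/λ = −11/(-2.4955) = 4.41 K.

4.41 K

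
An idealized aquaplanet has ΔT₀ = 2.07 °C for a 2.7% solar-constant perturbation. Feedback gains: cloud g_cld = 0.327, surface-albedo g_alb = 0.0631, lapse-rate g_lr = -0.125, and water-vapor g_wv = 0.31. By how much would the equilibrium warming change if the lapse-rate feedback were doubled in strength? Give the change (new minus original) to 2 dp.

-1.11 °C

Original: g = 0.5751, ΔT = 2.07/(1−0.5751) = 4.8717 °C.
With doubled lapse-rate: g' = 0.4501, ΔT' = 2.07/(1−0.4501) = 3.7643 °C.
Change = 3.7643 − 4.8717 = -1.11 °C.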